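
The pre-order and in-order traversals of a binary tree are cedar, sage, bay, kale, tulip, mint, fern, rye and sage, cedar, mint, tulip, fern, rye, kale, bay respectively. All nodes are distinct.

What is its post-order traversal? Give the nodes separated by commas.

The first element of pre-order is the root; it splits in-order into left and right subtrees.
Root cedar: left subtree has 1 node {sage}, right has 6 {mint, tulip, fern, rye, kale, bay}.
  Root bay: left subtree has 5 nodes {mint, tulip, fern, rye, kale}, right has 0 { }.
    Root kale: left subtree has 4 nodes {mint, tulip, fern, rye}, right has 0 { }.
      Root tulip: left subtree has 1 node {mint}, right has 2 {fern, rye}.
        Root fern: left subtree has 0 nodes { }, right has 1 {rye}.

sage, mint, rye, fern, tulip, kale, bay, cedar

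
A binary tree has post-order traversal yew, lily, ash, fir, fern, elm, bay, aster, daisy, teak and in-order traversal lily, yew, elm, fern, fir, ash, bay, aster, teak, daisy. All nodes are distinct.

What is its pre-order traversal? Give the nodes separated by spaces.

teak aster bay elm lily yew fern fir ash daisy

The last element of post-order is the root; it splits in-order into left and right subtrees.
Root teak: left subtree has 8 nodes {lily, yew, elm, fern, fir, ash, bay, aster}, right has 1 {daisy}.
  Root aster: left subtree has 7 nodes {lily, yew, elm, fern, fir, ash, bay}, right has 0 { }.
    Root bay: left subtree has 6 nodes {lily, yew, elm, fern, fir, ash}, right has 0 { }.
      Root elm: left subtree has 2 nodes {lily, yew}, right has 3 {fern, fir, ash}.
        Root lily: left subtree has 0 nodes { }, right has 1 {yew}.
        Root fern: left subtree has 0 nodes { }, right has 2 {fir, ash}.
          Root fir: left subtree has 0 nodes { }, right has 1 {ash}.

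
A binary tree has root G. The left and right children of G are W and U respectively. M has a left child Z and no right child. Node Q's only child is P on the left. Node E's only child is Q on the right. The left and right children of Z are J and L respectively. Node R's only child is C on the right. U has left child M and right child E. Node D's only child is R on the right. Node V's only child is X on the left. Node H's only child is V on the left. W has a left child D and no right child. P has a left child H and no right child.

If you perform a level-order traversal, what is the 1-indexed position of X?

Level-order visits nodes level by level from the root, left to right within each level.
Level 0: G
Level 1: W, U
Level 2: D, M, E
Level 3: R, Z, Q
Level 4: C, J, L, P
Level 5: H
Level 6: V
Level 7: X
Full level-order sequence: G, W, U, D, M, E, R, Z, Q, C, J, L, P, H, V, X.

16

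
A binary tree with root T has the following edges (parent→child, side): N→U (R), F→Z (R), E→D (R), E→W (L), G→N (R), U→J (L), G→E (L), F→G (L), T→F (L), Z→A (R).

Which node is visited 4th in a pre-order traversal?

Pre-order visits the node, then its left subtree, then its right subtree.
Visit T.
At T: go left to F.
  Visit F.
  At F: go left to G.
    Visit G.
    At G: go left to E.
      Visit E.
      At E: go left to W.
        W is a leaf — visit W.
      At E: go right to D.
        D is a leaf — visit D.
    At G: go right to N.
      Visit N.
      At N: no left child.
      At N: go right to U.
        Visit U.
        At U: go left to J.
          J is a leaf — visit J.
        At U: no right child.
  At F: go right to Z.
    Visit Z.
    At Z: no left child.
    At Z: go right to A.
      A is a leaf — visit A.
At T: no right child.
Full pre-order sequence: T, F, G, E, W, D, N, U, J, Z, A.

E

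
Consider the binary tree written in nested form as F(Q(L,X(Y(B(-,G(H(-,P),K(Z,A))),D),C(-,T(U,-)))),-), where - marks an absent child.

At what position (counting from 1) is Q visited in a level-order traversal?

Level-order visits nodes level by level from the root, left to right within each level.
Level 0: F
Level 1: Q
Level 2: L, X
Level 3: Y, C
Level 4: B, D, T
Level 5: G, U
Level 6: H, K
Level 7: P, Z, A
Full level-order sequence: F, Q, L, X, Y, C, B, D, T, G, U, H, K, P, Z, A.

2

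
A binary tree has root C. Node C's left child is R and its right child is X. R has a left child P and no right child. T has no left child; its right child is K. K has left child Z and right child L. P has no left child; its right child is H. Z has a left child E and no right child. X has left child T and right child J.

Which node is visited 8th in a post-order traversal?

T

Post-order visits the left subtree, then the right subtree, then the node.
At C: go left to R.
  At R: go left to P.
    At P: no left child.
    At P: go right to H.
      H is a leaf — visit H.
    Visit P.
  At R: no right child.
  Visit R.
At C: go right to X.
  At X: go left to T.
    At T: no left child.
    At T: go right to K.
      At K: go left to Z.
        At Z: go left to E.
          E is a leaf — visit E.
        At Z: no right child.
        Visit Z.
      At K: go right to L.
        L is a leaf — visit L.
      Visit K.
    Visit T.
  At X: go right to J.
    J is a leaf — visit J.
  Visit X.
Visit C.
Full post-order sequence: H, P, R, E, Z, L, K, T, J, X, C.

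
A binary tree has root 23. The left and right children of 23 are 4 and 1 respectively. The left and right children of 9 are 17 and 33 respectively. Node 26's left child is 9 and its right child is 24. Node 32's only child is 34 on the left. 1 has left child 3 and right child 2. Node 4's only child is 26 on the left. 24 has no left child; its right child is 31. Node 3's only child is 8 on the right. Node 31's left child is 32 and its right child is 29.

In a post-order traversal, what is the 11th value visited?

Post-order visits the left subtree, then the right subtree, then the node.
At 23: go left to 4.
  At 4: go left to 26.
    At 26: go left to 9.
      At 9: go left to 17.
        17 is a leaf — visit 17.
      At 9: go right to 33.
        33 is a leaf — visit 33.
      Visit 9.
    At 26: go right to 24.
      At 24: no left child.
      At 24: go right to 31.
        At 31: go left to 32.
          At 32: go left to 34.
            34 is a leaf — visit 34.
          At 32: no right child.
          Visit 32.
        At 31: go right to 29.
          29 is a leaf — visit 29.
        Visit 31.
      Visit 24.
    Visit 26.
  At 4: no right child.
  Visit 4.
At 23: go right to 1.
  At 1: go left to 3.
    At 3: no left child.
    At 3: go right to 8.
      8 is a leaf — visit 8.
    Visit 3.
  At 1: go right to 2.
    2 is a leaf — visit 2.
  Visit 1.
Visit 23.
Full post-order sequence: 17, 33, 9, 34, 32, 29, 31, 24, 26, 4, 8, 3, 2, 1, 23.

8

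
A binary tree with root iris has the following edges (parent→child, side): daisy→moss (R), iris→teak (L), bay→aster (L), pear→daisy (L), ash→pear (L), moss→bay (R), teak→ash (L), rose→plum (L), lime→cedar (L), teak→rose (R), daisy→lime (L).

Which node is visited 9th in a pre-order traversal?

bay

Pre-order visits the node, then its left subtree, then its right subtree.
Visit iris.
At iris: go left to teak.
  Visit teak.
  At teak: go left to ash.
    Visit ash.
    At ash: go left to pear.
      Visit pear.
      At pear: go left to daisy.
        Visit daisy.
        At daisy: go left to lime.
          Visit lime.
          At lime: go left to cedar.
            cedar is a leaf — visit cedar.
          At lime: no right child.
        At daisy: go right to moss.
          Visit moss.
          At moss: no left child.
          At moss: go right to bay.
            Visit bay.
            At bay: go left to aster.
              aster is a leaf — visit aster.
            At bay: no right child.
      At pear: no right child.
    At ash: no right child.
  At teak: go right to rose.
    Visit rose.
    At rose: go left to plum.
      plum is a leaf — visit plum.
    At rose: no right child.
At iris: no right child.
Full pre-order sequence: iris, teak, ash, pear, daisy, lime, cedar, moss, bay, aster, rose, plum.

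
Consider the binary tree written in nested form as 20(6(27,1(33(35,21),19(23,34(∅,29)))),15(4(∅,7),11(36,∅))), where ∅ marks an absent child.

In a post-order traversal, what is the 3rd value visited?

21

Post-order visits the left subtree, then the right subtree, then the node.
At 20: go left to 6.
  At 6: go left to 27.
    27 is a leaf — visit 27.
  At 6: go right to 1.
    At 1: go left to 33.
      At 33: go left to 35.
        35 is a leaf — visit 35.
      At 33: go right to 21.
        21 is a leaf — visit 21.
      Visit 33.
    At 1: go right to 19.
      At 19: go left to 23.
        23 is a leaf — visit 23.
      At 19: go right to 34.
        At 34: no left child.
        At 34: go right to 29.
          29 is a leaf — visit 29.
        Visit 34.
      Visit 19.
    Visit 1.
  Visit 6.
At 20: go right to 15.
  At 15: go left to 4.
    At 4: no left child.
    At 4: go right to 7.
      7 is a leaf — visit 7.
    Visit 4.
  At 15: go right to 11.
    At 11: go left to 36.
      36 is a leaf — visit 36.
    At 11: no right child.
    Visit 11.
  Visit 15.
Visit 20.
Full post-order sequence: 27, 35, 21, 33, 23, 29, 34, 19, 1, 6, 7, 4, 36, 11, 15, 20.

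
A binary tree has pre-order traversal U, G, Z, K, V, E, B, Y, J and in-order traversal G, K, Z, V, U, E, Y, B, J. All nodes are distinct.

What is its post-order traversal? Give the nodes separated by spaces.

The first element of pre-order is the root; it splits in-order into left and right subtrees.
Root U: left subtree has 4 nodes {G, K, Z, V}, right has 4 {E, Y, B, J}.
  Root G: left subtree has 0 nodes { }, right has 3 {K, Z, V}.
    Root Z: left subtree has 1 node {K}, right has 1 {V}.
  Root E: left subtree has 0 nodes { }, right has 3 {Y, B, J}.
    Root B: left subtree has 1 node {Y}, right has 1 {J}.

K V Z G Y J B E U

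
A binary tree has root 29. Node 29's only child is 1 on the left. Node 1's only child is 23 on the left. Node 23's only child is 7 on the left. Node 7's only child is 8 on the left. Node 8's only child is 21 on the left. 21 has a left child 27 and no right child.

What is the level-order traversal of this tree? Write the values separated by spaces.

29 1 23 7 8 21 27

Level-order visits nodes level by level from the root, left to right within each level.
Level 0: 29
Level 1: 1
Level 2: 23
Level 3: 7
Level 4: 8
Level 5: 21
Level 6: 27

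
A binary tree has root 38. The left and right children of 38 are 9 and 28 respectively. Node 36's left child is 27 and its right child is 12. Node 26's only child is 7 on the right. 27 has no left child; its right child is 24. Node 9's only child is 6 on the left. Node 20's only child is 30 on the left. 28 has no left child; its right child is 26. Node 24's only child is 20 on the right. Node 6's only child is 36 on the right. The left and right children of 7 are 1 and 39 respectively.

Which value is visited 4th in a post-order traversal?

Post-order visits the left subtree, then the right subtree, then the node.
At 38: go left to 9.
  At 9: go left to 6.
    At 6: no left child.
    At 6: go right to 36.
      At 36: go left to 27.
        At 27: no left child.
        At 27: go right to 24.
          At 24: no left child.
          At 24: go right to 20.
            At 20: go left to 30.
              30 is a leaf — visit 30.
            At 20: no right child.
            Visit 20.
          Visit 24.
        Visit 27.
      At 36: go right to 12.
        12 is a leaf — visit 12.
      Visit 36.
    Visit 6.
  At 9: no right child.
  Visit 9.
At 38: go right to 28.
  At 28: no left child.
  At 28: go right to 26.
    At 26: no left child.
    At 26: go right to 7.
      At 7: go left to 1.
        1 is a leaf — visit 1.
      At 7: go right to 39.
        39 is a leaf — visit 39.
      Visit 7.
    Visit 26.
  Visit 28.
Visit 38.
Full post-order sequence: 30, 20, 24, 27, 12, 36, 6, 9, 1, 39, 7, 26, 28, 38.

27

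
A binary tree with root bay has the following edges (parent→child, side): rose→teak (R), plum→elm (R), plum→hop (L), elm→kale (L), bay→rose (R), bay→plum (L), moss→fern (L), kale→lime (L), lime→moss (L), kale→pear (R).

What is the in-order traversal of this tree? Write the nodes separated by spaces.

In-order visits the left subtree, then the node, then the right subtree.
At bay: go left to plum.
  At plum: go left to hop.
    hop is a leaf — visit hop.
  Visit plum.
  At plum: go right to elm.
    At elm: go left to kale.
      At kale: go left to lime.
        At lime: go left to moss.
          At moss: go left to fern.
            fern is a leaf — visit fern.
          Visit moss.
          At moss: no right child.
        Visit lime.
        At lime: no right child.
      Visit kale.
      At kale: go right to pear.
        pear is a leaf — visit pear.
    Visit elm.
    At elm: no right child.
Visit bay.
At bay: go right to rose.
  At rose: no left child.
  Visit rose.
  At rose: go right to teak.
    teak is a leaf — visit teak.

hop plum fern moss lime kale pear elm bay rose teak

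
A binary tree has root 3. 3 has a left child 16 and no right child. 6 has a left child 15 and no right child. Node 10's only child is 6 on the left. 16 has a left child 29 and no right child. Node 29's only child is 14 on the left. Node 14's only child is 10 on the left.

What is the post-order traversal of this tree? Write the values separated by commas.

15, 6, 10, 14, 29, 16, 3

Post-order visits the left subtree, then the right subtree, then the node.
At 3: go left to 16.
  At 16: go left to 29.
    At 29: go left to 14.
      At 14: go left to 10.
        At 10: go left to 6.
          At 6: go left to 15.
            15 is a leaf — visit 15.
          At 6: no right child.
          Visit 6.
        At 10: no right child.
        Visit 10.
      At 14: no right child.
      Visit 14.
    At 29: no right child.
    Visit 29.
  At 16: no right child.
  Visit 16.
At 3: no right child.
Visit 3.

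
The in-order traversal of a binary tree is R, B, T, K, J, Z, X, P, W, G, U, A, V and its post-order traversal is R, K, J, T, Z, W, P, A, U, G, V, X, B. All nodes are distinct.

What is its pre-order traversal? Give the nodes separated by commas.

The last element of post-order is the root; it splits in-order into left and right subtrees.
Root B: left subtree has 1 node {R}, right has 11 {T, K, J, Z, X, P, W, G, U, A, V}.
  Root X: left subtree has 4 nodes {T, K, J, Z}, right has 6 {P, W, G, U, A, V}.
    Root Z: left subtree has 3 nodes {T, K, J}, right has 0 { }.
      Root T: left subtree has 0 nodes { }, right has 2 {K, J}.
        Root J: left subtree has 1 node {K}, right has 0 { }.
    Root V: left subtree has 5 nodes {P, W, G, U, A}, right has 0 { }.
      Root G: left subtree has 2 nodes {P, W}, right has 2 {U, A}.
        Root P: left subtree has 0 nodes { }, right has 1 {W}.
        Root U: left subtree has 0 nodes { }, right has 1 {A}.

B, R, X, Z, T, J, K, V, G, P, W, U, A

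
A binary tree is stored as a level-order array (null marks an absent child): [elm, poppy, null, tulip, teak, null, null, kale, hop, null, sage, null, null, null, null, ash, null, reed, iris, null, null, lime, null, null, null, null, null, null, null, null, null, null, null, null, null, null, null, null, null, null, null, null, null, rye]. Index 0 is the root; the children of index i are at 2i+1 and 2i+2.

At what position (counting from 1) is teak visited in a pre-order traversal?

Pre-order visits the node, then its left subtree, then its right subtree.
Visit elm.
At elm: go left to poppy.
  Visit poppy.
  At poppy: go left to tulip.
    Visit tulip.
    At tulip: go left to kale.
      Visit kale.
      At kale: go left to ash.
        ash is a leaf — visit ash.
      At kale: no right child.
    At tulip: go right to hop.
      Visit hop.
      At hop: go left to reed.
        reed is a leaf — visit reed.
      At hop: go right to iris.
        iris is a leaf — visit iris.
  At poppy: go right to teak.
    Visit teak.
    At teak: no left child.
    At teak: go right to sage.
      Visit sage.
      At sage: go left to lime.
        Visit lime.
        At lime: go left to rye.
          rye is a leaf — visit rye.
        At lime: no right child.
      At sage: no right child.
At elm: no right child.
Full pre-order sequence: elm, poppy, tulip, kale, ash, hop, reed, iris, teak, sage, lime, rye.

9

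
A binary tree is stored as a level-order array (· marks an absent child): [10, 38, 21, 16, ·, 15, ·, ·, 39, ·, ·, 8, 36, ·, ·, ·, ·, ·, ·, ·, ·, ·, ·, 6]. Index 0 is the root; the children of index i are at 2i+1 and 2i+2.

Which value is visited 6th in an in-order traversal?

In-order visits the left subtree, then the node, then the right subtree.
At 10: go left to 38.
  At 38: go left to 16.
    At 16: no left child.
    Visit 16.
    At 16: go right to 39.
      39 is a leaf — visit 39.
  Visit 38.
  At 38: no right child.
Visit 10.
At 10: go right to 21.
  At 21: go left to 15.
    At 15: go left to 8.
      At 8: go left to 6.
        6 is a leaf — visit 6.
      Visit 8.
      At 8: no right child.
    Visit 15.
    At 15: go right to 36.
      36 is a leaf — visit 36.
  Visit 21.
  At 21: no right child.
Full in-order sequence: 16, 39, 38, 10, 6, 8, 15, 36, 21.

8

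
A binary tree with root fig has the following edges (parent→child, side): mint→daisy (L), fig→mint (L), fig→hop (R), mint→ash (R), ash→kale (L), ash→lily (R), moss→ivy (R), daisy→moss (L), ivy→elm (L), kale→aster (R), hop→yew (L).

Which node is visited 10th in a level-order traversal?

Level-order visits nodes level by level from the root, left to right within each level.
Level 0: fig
Level 1: mint, hop
Level 2: daisy, ash, yew
Level 3: moss, kale, lily
Level 4: ivy, aster
Level 5: elm
Full level-order sequence: fig, mint, hop, daisy, ash, yew, moss, kale, lily, ivy, aster, elm.

ivy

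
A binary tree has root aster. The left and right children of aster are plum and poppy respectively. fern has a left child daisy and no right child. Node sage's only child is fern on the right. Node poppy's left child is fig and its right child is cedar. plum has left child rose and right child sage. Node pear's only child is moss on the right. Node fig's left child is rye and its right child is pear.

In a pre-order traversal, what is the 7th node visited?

poppy

Pre-order visits the node, then its left subtree, then its right subtree.
Visit aster.
At aster: go left to plum.
  Visit plum.
  At plum: go left to rose.
    rose is a leaf — visit rose.
  At plum: go right to sage.
    Visit sage.
    At sage: no left child.
    At sage: go right to fern.
      Visit fern.
      At fern: go left to daisy.
        daisy is a leaf — visit daisy.
      At fern: no right child.
At aster: go right to poppy.
  Visit poppy.
  At poppy: go left to fig.
    Visit fig.
    At fig: go left to rye.
      rye is a leaf — visit rye.
    At fig: go right to pear.
      Visit pear.
      At pear: no left child.
      At pear: go right to moss.
        moss is a leaf — visit moss.
  At poppy: go right to cedar.
    cedar is a leaf — visit cedar.
Full pre-order sequence: aster, plum, rose, sage, fern, daisy, poppy, fig, rye, pear, moss, cedar.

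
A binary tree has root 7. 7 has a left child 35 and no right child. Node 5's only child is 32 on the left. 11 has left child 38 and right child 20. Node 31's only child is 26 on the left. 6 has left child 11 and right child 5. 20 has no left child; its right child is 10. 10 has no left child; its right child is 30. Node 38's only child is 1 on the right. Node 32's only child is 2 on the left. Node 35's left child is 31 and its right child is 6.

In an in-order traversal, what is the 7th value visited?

20

In-order visits the left subtree, then the node, then the right subtree.
At 7: go left to 35.
  At 35: go left to 31.
    At 31: go left to 26.
      26 is a leaf — visit 26.
    Visit 31.
    At 31: no right child.
  Visit 35.
  At 35: go right to 6.
    At 6: go left to 11.
      At 11: go left to 38.
        At 38: no left child.
        Visit 38.
        At 38: go right to 1.
          1 is a leaf — visit 1.
      Visit 11.
      At 11: go right to 20.
        At 20: no left child.
        Visit 20.
        At 20: go right to 10.
          At 10: no left child.
          Visit 10.
          At 10: go right to 30.
            30 is a leaf — visit 30.
    Visit 6.
    At 6: go right to 5.
      At 5: go left to 32.
        At 32: go left to 2.
          2 is a leaf — visit 2.
        Visit 32.
        At 32: no right child.
      Visit 5.
      At 5: no right child.
Visit 7.
At 7: no right child.
Full in-order sequence: 26, 31, 35, 38, 1, 11, 20, 10, 30, 6, 2, 32, 5, 7.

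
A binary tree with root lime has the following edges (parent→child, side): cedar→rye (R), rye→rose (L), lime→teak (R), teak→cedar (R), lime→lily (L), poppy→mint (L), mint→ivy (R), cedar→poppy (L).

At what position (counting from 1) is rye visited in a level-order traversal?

Level-order visits nodes level by level from the root, left to right within each level.
Level 0: lime
Level 1: lily, teak
Level 2: cedar
Level 3: poppy, rye
Level 4: mint, rose
Level 5: ivy
Full level-order sequence: lime, lily, teak, cedar, poppy, rye, mint, rose, ivy.

6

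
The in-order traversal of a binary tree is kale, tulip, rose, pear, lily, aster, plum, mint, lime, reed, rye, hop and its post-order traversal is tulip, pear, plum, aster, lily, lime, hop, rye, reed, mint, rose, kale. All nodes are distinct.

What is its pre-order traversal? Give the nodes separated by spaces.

The last element of post-order is the root; it splits in-order into left and right subtrees.
Root kale: left subtree has 0 nodes { }, right has 11 {tulip, rose, pear, lily, aster, plum, mint, lime, reed, rye, hop}.
  Root rose: left subtree has 1 node {tulip}, right has 9 {pear, lily, aster, plum, mint, lime, reed, rye, hop}.
    Root mint: left subtree has 4 nodes {pear, lily, aster, plum}, right has 4 {lime, reed, rye, hop}.
      Root lily: left subtree has 1 node {pear}, right has 2 {aster, plum}.
        Root aster: left subtree has 0 nodes { }, right has 1 {plum}.
      Root reed: left subtree has 1 node {lime}, right has 2 {rye, hop}.
        Root rye: left subtree has 0 nodes { }, right has 1 {hop}.

kale rose tulip mint lily pear aster plum reed lime rye hop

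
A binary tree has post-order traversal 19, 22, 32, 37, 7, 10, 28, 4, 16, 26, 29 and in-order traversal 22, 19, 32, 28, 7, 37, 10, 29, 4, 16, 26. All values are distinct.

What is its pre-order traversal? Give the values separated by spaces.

29 28 32 22 19 10 7 37 26 16 4

The last element of post-order is the root; it splits in-order into left and right subtrees.
Root 29: left subtree has 7 nodes {22, 19, 32, 28, 7, 37, 10}, right has 3 {4, 16, 26}.
  Root 28: left subtree has 3 nodes {22, 19, 32}, right has 3 {7, 37, 10}.
    Root 32: left subtree has 2 nodes {22, 19}, right has 0 { }.
      Root 22: left subtree has 0 nodes { }, right has 1 {19}.
    Root 10: left subtree has 2 nodes {7, 37}, right has 0 { }.
      Root 7: left subtree has 0 nodes { }, right has 1 {37}.
  Root 26: left subtree has 2 nodes {4, 16}, right has 0 { }.
    Root 16: left subtree has 1 node {4}, right has 0 { }.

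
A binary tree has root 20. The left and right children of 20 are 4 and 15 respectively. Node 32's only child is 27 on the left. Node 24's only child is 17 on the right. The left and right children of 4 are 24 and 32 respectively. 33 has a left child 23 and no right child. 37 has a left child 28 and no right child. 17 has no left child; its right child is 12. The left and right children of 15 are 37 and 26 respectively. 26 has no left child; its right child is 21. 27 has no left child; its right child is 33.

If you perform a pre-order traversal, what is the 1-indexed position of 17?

4

Pre-order visits the node, then its left subtree, then its right subtree.
Visit 20.
At 20: go left to 4.
  Visit 4.
  At 4: go left to 24.
    Visit 24.
    At 24: no left child.
    At 24: go right to 17.
      Visit 17.
      At 17: no left child.
      At 17: go right to 12.
        12 is a leaf — visit 12.
  At 4: go right to 32.
    Visit 32.
    At 32: go left to 27.
      Visit 27.
      At 27: no left child.
      At 27: go right to 33.
        Visit 33.
        At 33: go left to 23.
          23 is a leaf — visit 23.
        At 33: no right child.
    At 32: no right child.
At 20: go right to 15.
  Visit 15.
  At 15: go left to 37.
    Visit 37.
    At 37: go left to 28.
      28 is a leaf — visit 28.
    At 37: no right child.
  At 15: go right to 26.
    Visit 26.
    At 26: no left child.
    At 26: go right to 21.
      21 is a leaf — visit 21.
Full pre-order sequence: 20, 4, 24, 17, 12, 32, 27, 33, 23, 15, 37, 28, 26, 21.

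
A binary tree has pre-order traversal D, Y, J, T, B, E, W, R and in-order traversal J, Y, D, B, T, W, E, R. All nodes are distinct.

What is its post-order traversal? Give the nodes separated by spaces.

The first element of pre-order is the root; it splits in-order into left and right subtrees.
Root D: left subtree has 2 nodes {J, Y}, right has 5 {B, T, W, E, R}.
  Root Y: left subtree has 1 node {J}, right has 0 { }.
  Root T: left subtree has 1 node {B}, right has 3 {W, E, R}.
    Root E: left subtree has 1 node {W}, right has 1 {R}.

J Y B W R E T D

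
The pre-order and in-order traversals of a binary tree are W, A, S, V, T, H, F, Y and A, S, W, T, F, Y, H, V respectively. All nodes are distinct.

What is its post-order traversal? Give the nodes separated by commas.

S, A, Y, F, H, T, V, W

The first element of pre-order is the root; it splits in-order into left and right subtrees.
Root W: left subtree has 2 nodes {A, S}, right has 5 {T, F, Y, H, V}.
  Root A: left subtree has 0 nodes { }, right has 1 {S}.
  Root V: left subtree has 4 nodes {T, F, Y, H}, right has 0 { }.
    Root T: left subtree has 0 nodes { }, right has 3 {F, Y, H}.
      Root H: left subtree has 2 nodes {F, Y}, right has 0 { }.
        Root F: left subtree has 0 nodes { }, right has 1 {Y}.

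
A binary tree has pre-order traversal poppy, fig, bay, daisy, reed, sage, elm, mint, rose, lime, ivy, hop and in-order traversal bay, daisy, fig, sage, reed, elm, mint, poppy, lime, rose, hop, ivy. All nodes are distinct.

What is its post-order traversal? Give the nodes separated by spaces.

daisy bay sage mint elm reed fig lime hop ivy rose poppy

The first element of pre-order is the root; it splits in-order into left and right subtrees.
Root poppy: left subtree has 7 nodes {bay, daisy, fig, sage, reed, elm, mint}, right has 4 {lime, rose, hop, ivy}.
  Root fig: left subtree has 2 nodes {bay, daisy}, right has 4 {sage, reed, elm, mint}.
    Root bay: left subtree has 0 nodes { }, right has 1 {daisy}.
    Root reed: left subtree has 1 node {sage}, right has 2 {elm, mint}.
      Root elm: left subtree has 0 nodes { }, right has 1 {mint}.
  Root rose: left subtree has 1 node {lime}, right has 2 {hop, ivy}.
    Root ivy: left subtree has 1 node {hop}, right has 0 { }.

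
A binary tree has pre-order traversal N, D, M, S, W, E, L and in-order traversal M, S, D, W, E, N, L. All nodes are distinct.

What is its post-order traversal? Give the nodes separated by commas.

The first element of pre-order is the root; it splits in-order into left and right subtrees.
Root N: left subtree has 5 nodes {M, S, D, W, E}, right has 1 {L}.
  Root D: left subtree has 2 nodes {M, S}, right has 2 {W, E}.
    Root M: left subtree has 0 nodes { }, right has 1 {S}.
    Root W: left subtree has 0 nodes { }, right has 1 {E}.

S, M, E, W, D, L, N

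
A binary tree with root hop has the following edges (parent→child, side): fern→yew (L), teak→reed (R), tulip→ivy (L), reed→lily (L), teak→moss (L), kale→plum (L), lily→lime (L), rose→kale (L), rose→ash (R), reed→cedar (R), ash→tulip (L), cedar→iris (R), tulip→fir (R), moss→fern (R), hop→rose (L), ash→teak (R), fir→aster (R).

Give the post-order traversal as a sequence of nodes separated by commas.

Post-order visits the left subtree, then the right subtree, then the node.
At hop: go left to rose.
  At rose: go left to kale.
    At kale: go left to plum.
      plum is a leaf — visit plum.
    At kale: no right child.
    Visit kale.
  At rose: go right to ash.
    At ash: go left to tulip.
      At tulip: go left to ivy.
        ivy is a leaf — visit ivy.
      At tulip: go right to fir.
        At fir: no left child.
        At fir: go right to aster.
          aster is a leaf — visit aster.
        Visit fir.
      Visit tulip.
    At ash: go right to teak.
      At teak: go left to moss.
        At moss: no left child.
        At moss: go right to fern.
          At fern: go left to yew.
            yew is a leaf — visit yew.
          At fern: no right child.
          Visit fern.
        Visit moss.
      At teak: go right to reed.
        At reed: go left to lily.
          At lily: go left to lime.
            lime is a leaf — visit lime.
          At lily: no right child.
          Visit lily.
        At reed: go right to cedar.
          At cedar: no left child.
          At cedar: go right to iris.
            iris is a leaf — visit iris.
          Visit cedar.
        Visit reed.
      Visit teak.
    Visit ash.
  Visit rose.
At hop: no right child.
Visit hop.

plum, kale, ivy, aster, fir, tulip, yew, fern, moss, lime, lily, iris, cedar, reed, teak, ash, rose, hop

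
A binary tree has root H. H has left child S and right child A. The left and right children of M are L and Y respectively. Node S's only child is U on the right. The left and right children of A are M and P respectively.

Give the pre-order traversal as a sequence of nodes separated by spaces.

Pre-order visits the node, then its left subtree, then its right subtree.
Visit H.
At H: go left to S.
  Visit S.
  At S: no left child.
  At S: go right to U.
    U is a leaf — visit U.
At H: go right to A.
  Visit A.
  At A: go left to M.
    Visit M.
    At M: go left to L.
      L is a leaf — visit L.
    At M: go right to Y.
      Y is a leaf — visit Y.
  At A: go right to P.
    P is a leaf — visit P.

H S U A M L Y P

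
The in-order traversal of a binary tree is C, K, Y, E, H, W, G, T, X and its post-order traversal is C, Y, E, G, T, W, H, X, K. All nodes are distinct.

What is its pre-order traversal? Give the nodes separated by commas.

K, C, X, H, E, Y, W, T, G

The last element of post-order is the root; it splits in-order into left and right subtrees.
Root K: left subtree has 1 node {C}, right has 7 {Y, E, H, W, G, T, X}.
  Root X: left subtree has 6 nodes {Y, E, H, W, G, T}, right has 0 { }.
    Root H: left subtree has 2 nodes {Y, E}, right has 3 {W, G, T}.
      Root E: left subtree has 1 node {Y}, right has 0 { }.
      Root W: left subtree has 0 nodes { }, right has 2 {G, T}.
        Root T: left subtree has 1 node {G}, right has 0 { }.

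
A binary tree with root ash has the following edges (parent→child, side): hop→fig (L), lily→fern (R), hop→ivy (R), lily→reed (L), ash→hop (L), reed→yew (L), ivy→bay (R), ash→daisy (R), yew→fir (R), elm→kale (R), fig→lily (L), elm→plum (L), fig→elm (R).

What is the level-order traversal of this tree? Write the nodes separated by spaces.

Level-order visits nodes level by level from the root, left to right within each level.
Level 0: ash
Level 1: hop, daisy
Level 2: fig, ivy
Level 3: lily, elm, bay
Level 4: reed, fern, plum, kale
Level 5: yew
Level 6: fir

ash hop daisy fig ivy lily elm bay reed fern plum kale yew fir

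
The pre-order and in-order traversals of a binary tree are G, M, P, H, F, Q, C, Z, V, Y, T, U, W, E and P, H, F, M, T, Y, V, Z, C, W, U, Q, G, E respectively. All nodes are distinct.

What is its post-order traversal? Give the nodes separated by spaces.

The first element of pre-order is the root; it splits in-order into left and right subtrees.
Root G: left subtree has 12 nodes {P, H, F, M, T, Y, V, Z, C, W, U, Q}, right has 1 {E}.
  Root M: left subtree has 3 nodes {P, H, F}, right has 8 {T, Y, V, Z, C, W, U, Q}.
    Root P: left subtree has 0 nodes { }, right has 2 {H, F}.
      Root H: left subtree has 0 nodes { }, right has 1 {F}.
    Root Q: left subtree has 7 nodes {T, Y, V, Z, C, W, U}, right has 0 { }.
      Root C: left subtree has 4 nodes {T, Y, V, Z}, right has 2 {W, U}.
        Root Z: left subtree has 3 nodes {T, Y, V}, right has 0 { }.
          Root V: left subtree has 2 nodes {T, Y}, right has 0 { }.
            Root Y: left subtree has 1 node {T}, right has 0 { }.
        Root U: left subtree has 1 node {W}, right has 0 { }.

F H P T Y V Z W U C Q M E G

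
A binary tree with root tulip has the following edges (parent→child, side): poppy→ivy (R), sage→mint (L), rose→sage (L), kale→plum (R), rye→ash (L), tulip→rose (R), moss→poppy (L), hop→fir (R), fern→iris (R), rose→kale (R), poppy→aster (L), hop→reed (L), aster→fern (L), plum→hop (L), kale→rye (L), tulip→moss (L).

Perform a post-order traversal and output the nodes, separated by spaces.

Post-order visits the left subtree, then the right subtree, then the node.
At tulip: go left to moss.
  At moss: go left to poppy.
    At poppy: go left to aster.
      At aster: go left to fern.
        At fern: no left child.
        At fern: go right to iris.
          iris is a leaf — visit iris.
        Visit fern.
      At aster: no right child.
      Visit aster.
    At poppy: go right to ivy.
      ivy is a leaf — visit ivy.
    Visit poppy.
  At moss: no right child.
  Visit moss.
At tulip: go right to rose.
  At rose: go left to sage.
    At sage: go left to mint.
      mint is a leaf — visit mint.
    At sage: no right child.
    Visit sage.
  At rose: go right to kale.
    At kale: go left to rye.
      At rye: go left to ash.
        ash is a leaf — visit ash.
      At rye: no right child.
      Visit rye.
    At kale: go right to plum.
      At plum: go left to hop.
        At hop: go left to reed.
          reed is a leaf — visit reed.
        At hop: go right to fir.
          fir is a leaf — visit fir.
        Visit hop.
      At plum: no right child.
      Visit plum.
    Visit kale.
  Visit rose.
Visit tulip.

iris fern aster ivy poppy moss mint sage ash rye reed fir hop plum kale rose tulip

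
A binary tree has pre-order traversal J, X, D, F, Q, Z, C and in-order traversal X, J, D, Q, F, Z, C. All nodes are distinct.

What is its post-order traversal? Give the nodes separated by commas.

The first element of pre-order is the root; it splits in-order into left and right subtrees.
Root J: left subtree has 1 node {X}, right has 5 {D, Q, F, Z, C}.
  Root D: left subtree has 0 nodes { }, right has 4 {Q, F, Z, C}.
    Root F: left subtree has 1 node {Q}, right has 2 {Z, C}.
      Root Z: left subtree has 0 nodes { }, right has 1 {C}.

X, Q, C, Z, F, D, J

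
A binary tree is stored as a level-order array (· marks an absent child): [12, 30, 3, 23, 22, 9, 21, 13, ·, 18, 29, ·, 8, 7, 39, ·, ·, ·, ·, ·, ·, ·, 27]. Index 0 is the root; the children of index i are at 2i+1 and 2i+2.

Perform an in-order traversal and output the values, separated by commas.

In-order visits the left subtree, then the node, then the right subtree.
At 12: go left to 30.
  At 30: go left to 23.
    At 23: go left to 13.
      13 is a leaf — visit 13.
    Visit 23.
    At 23: no right child.
  Visit 30.
  At 30: go right to 22.
    At 22: go left to 18.
      18 is a leaf — visit 18.
    Visit 22.
    At 22: go right to 29.
      At 29: no left child.
      Visit 29.
      At 29: go right to 27.
        27 is a leaf — visit 27.
Visit 12.
At 12: go right to 3.
  At 3: go left to 9.
    At 9: no left child.
    Visit 9.
    At 9: go right to 8.
      8 is a leaf — visit 8.
  Visit 3.
  At 3: go right to 21.
    At 21: go left to 7.
      7 is a leaf — visit 7.
    Visit 21.
    At 21: go right to 39.
      39 is a leaf — visit 39.

13, 23, 30, 18, 22, 29, 27, 12, 9, 8, 3, 7, 21, 39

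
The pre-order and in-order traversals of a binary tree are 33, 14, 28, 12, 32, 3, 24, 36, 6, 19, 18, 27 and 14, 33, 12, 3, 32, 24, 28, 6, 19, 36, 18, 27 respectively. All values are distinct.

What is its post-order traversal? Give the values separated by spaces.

The first element of pre-order is the root; it splits in-order into left and right subtrees.
Root 33: left subtree has 1 node {14}, right has 10 {12, 3, 32, 24, 28, 6, 19, 36, 18, 27}.
  Root 28: left subtree has 4 nodes {12, 3, 32, 24}, right has 5 {6, 19, 36, 18, 27}.
    Root 12: left subtree has 0 nodes { }, right has 3 {3, 32, 24}.
      Root 32: left subtree has 1 node {3}, right has 1 {24}.
    Root 36: left subtree has 2 nodes {6, 19}, right has 2 {18, 27}.
      Root 6: left subtree has 0 nodes { }, right has 1 {19}.
      Root 18: left subtree has 0 nodes { }, right has 1 {27}.

14 3 24 32 12 19 6 27 18 36 28 33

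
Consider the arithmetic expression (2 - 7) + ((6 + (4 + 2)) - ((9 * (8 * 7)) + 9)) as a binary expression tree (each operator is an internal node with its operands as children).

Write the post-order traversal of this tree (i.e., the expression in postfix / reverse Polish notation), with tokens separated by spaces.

Post-order on an expression tree gives postfix notation: for each operator, emit left operand, right operand, then the operator.

2 7 - 6 4 2 + + 9 8 7 * * 9 + - +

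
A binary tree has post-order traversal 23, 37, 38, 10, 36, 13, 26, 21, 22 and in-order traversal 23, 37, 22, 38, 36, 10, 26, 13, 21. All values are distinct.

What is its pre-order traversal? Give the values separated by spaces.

22 37 23 21 26 36 38 10 13

The last element of post-order is the root; it splits in-order into left and right subtrees.
Root 22: left subtree has 2 nodes {23, 37}, right has 6 {38, 36, 10, 26, 13, 21}.
  Root 37: left subtree has 1 node {23}, right has 0 { }.
  Root 21: left subtree has 5 nodes {38, 36, 10, 26, 13}, right has 0 { }.
    Root 26: left subtree has 3 nodes {38, 36, 10}, right has 1 {13}.
      Root 36: left subtree has 1 node {38}, right has 1 {10}.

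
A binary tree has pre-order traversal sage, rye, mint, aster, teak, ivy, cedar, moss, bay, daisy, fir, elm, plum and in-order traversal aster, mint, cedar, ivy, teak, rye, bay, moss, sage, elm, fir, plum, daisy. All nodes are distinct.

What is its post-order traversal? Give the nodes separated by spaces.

The first element of pre-order is the root; it splits in-order into left and right subtrees.
Root sage: left subtree has 8 nodes {aster, mint, cedar, ivy, teak, rye, bay, moss}, right has 4 {elm, fir, plum, daisy}.
  Root rye: left subtree has 5 nodes {aster, mint, cedar, ivy, teak}, right has 2 {bay, moss}.
    Root mint: left subtree has 1 node {aster}, right has 3 {cedar, ivy, teak}.
      Root teak: left subtree has 2 nodes {cedar, ivy}, right has 0 { }.
        Root ivy: left subtree has 1 node {cedar}, right has 0 { }.
    Root moss: left subtree has 1 node {bay}, right has 0 { }.
  Root daisy: left subtree has 3 nodes {elm, fir, plum}, right has 0 { }.
    Root fir: left subtree has 1 node {elm}, right has 1 {plum}.

aster cedar ivy teak mint bay moss rye elm plum fir daisy sage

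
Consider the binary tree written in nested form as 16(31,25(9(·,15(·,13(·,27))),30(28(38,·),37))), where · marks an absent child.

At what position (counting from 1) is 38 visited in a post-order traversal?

6

Post-order visits the left subtree, then the right subtree, then the node.
At 16: go left to 31.
  31 is a leaf — visit 31.
At 16: go right to 25.
  At 25: go left to 9.
    At 9: no left child.
    At 9: go right to 15.
      At 15: no left child.
      At 15: go right to 13.
        At 13: no left child.
        At 13: go right to 27.
          27 is a leaf — visit 27.
        Visit 13.
      Visit 15.
    Visit 9.
  At 25: go right to 30.
    At 30: go left to 28.
      At 28: go left to 38.
        38 is a leaf — visit 38.
      At 28: no right child.
      Visit 28.
    At 30: go right to 37.
      37 is a leaf — visit 37.
    Visit 30.
  Visit 25.
Visit 16.
Full post-order sequence: 31, 27, 13, 15, 9, 38, 28, 37, 30, 25, 16.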